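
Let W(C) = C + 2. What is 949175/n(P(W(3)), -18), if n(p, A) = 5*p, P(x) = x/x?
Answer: 189835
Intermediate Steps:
W(C) = 2 + C
P(x) = 1
949175/n(P(W(3)), -18) = 949175/((5*1)) = 949175/5 = 949175*(1/5) = 189835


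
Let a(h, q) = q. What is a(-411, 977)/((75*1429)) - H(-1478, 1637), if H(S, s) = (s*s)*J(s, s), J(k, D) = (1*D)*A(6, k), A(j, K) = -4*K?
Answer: 3078564103683861677/107175 ≈ 2.8725e+13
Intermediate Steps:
J(k, D) = -4*D*k (J(k, D) = (1*D)*(-4*k) = D*(-4*k) = -4*D*k)
H(S, s) = -4*s**4 (H(S, s) = (s*s)*(-4*s*s) = s**2*(-4*s**2) = -4*s**4)
a(-411, 977)/((75*1429)) - H(-1478, 1637) = 977/((75*1429)) - (-4)*1637**4 = 977/107175 - (-4)*7181161893361 = 977*(1/107175) - 1*(-28724647573444) = 977/107175 + 28724647573444 = 3078564103683861677/107175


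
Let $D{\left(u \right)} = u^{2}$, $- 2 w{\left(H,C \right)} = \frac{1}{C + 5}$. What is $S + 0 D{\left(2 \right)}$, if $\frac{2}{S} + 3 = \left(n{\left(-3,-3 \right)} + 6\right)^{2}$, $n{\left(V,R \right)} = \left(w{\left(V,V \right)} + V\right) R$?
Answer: $\frac{32}{3921} \approx 0.0081612$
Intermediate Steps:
$w{\left(H,C \right)} = - \frac{1}{2 \left(5 + C\right)}$ ($w{\left(H,C \right)} = - \frac{1}{2 \left(C + 5\right)} = - \frac{1}{2 \left(5 + C\right)}$)
$n{\left(V,R \right)} = R \left(V - \frac{1}{10 + 2 V}\right)$ ($n{\left(V,R \right)} = \left(- \frac{1}{10 + 2 V} + V\right) R = \left(V - \frac{1}{10 + 2 V}\right) R = R \left(V - \frac{1}{10 + 2 V}\right)$)
$S = \frac{32}{3921}$ ($S = \frac{2}{-3 + \left(\frac{1}{2} \left(-3\right) \frac{1}{5 - 3} \left(-1 + 2 \left(-3\right) \left(5 - 3\right)\right) + 6\right)^{2}} = \frac{2}{-3 + \left(\frac{1}{2} \left(-3\right) \frac{1}{2} \left(-1 + 2 \left(-3\right) 2\right) + 6\right)^{2}} = \frac{2}{-3 + \left(\frac{1}{2} \left(-3\right) \frac{1}{2} \left(-1 - 12\right) + 6\right)^{2}} = \frac{2}{-3 + \left(\frac{1}{2} \left(-3\right) \frac{1}{2} \left(-13\right) + 6\right)^{2}} = \frac{2}{-3 + \left(\frac{39}{4} + 6\right)^{2}} = \frac{2}{-3 + \left(\frac{63}{4}\right)^{2}} = \frac{2}{-3 + \frac{3969}{16}} = \frac{2}{\frac{3921}{16}} = 2 \cdot \frac{16}{3921} = \frac{32}{3921} \approx 0.0081612$)
$S + 0 D{\left(2 \right)} = \frac{32}{3921} + 0 \cdot 2^{2} = \frac{32}{3921} + 0 \cdot 4 = \frac{32}{3921} + 0 = \frac{32}{3921}$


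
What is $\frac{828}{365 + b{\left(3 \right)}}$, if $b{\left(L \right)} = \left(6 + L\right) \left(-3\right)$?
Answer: $\frac{414}{169} \approx 2.4497$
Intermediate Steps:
$b{\left(L \right)} = -18 - 3 L$
$\frac{828}{365 + b{\left(3 \right)}} = \frac{828}{365 - 27} = \frac{828}{338} = 828 \cdot \frac{1}{338} = \frac{414}{169}$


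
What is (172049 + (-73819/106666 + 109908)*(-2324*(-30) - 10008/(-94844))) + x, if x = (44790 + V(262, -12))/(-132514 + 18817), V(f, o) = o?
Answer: 367255232433843796455176/47926270538937 ≈ 7.6629e+9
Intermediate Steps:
x = -14926/37899 (x = (44790 - 12)/(-132514 + 18817) = 44778/(-113697) = 44778*(-1/113697) = -14926/37899 ≈ -0.39384)
(172049 + (-73819/106666 + 109908)*(-2324*(-30) - 10008/(-94844))) + x = (172049 + (-73819/106666 + 109908)*(-2324*(-30) - 10008/(-94844))) - 14926/37899 = (172049 + (-73819*1/106666 + 109908)*(69720 - 10008*(-1/94844))) - 14926/37899 = (172049 + (-73819/106666 + 109908)*(69720 + 2502/23711)) - 14926/37899 = (172049 + (11723372909/106666)*(1653133422/23711)) - 14926/37899 = (172049 + 9690149787218632299/1264578763) - 14926/37899 = 9690367356730227686/1264578763 - 14926/37899 = 367255232433843796455176/47926270538937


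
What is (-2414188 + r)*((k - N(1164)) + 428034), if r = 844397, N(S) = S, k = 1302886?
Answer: -2715355400996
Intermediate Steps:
(-2414188 + r)*((k - N(1164)) + 428034) = (-2414188 + 844397)*((1302886 - 1*1164) + 428034) = -1569791*((1302886 - 1164) + 428034) = -1569791*(1301722 + 428034) = -1569791*1729756 = -2715355400996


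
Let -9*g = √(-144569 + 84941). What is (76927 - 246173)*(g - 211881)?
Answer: 35860011726 + 338492*I*√14907/9 ≈ 3.586e+10 + 4.592e+6*I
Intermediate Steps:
g = -2*I*√14907/9 (g = -√(-144569 + 84941)/9 = -2*I*√14907/9 ≈ -27.132*I)
(76927 - 246173)*(g - 211881) = (76927 - 246173)*(-2*I*√14907/9 - 211881) = -169246*(-211881 - 2*I*√14907/9) = 35860011726 + 338492*I*√14907/9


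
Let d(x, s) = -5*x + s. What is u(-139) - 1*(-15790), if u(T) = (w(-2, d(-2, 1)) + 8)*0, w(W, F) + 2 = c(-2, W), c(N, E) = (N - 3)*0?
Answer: 15790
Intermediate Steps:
c(N, E) = 0 (c(N, E) = (-3 + N)*0 = 0)
d(x, s) = s - 5*x
w(W, F) = -2 (w(W, F) = -2 + 0 = -2)
u(T) = 0 (u(T) = (-2 + 8)*0 = 6*0 = 0)
u(-139) - 1*(-15790) = 0 - 1*(-15790) = 0 + 15790 = 15790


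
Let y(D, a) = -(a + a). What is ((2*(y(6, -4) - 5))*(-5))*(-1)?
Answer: 30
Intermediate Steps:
y(D, a) = -2*a
((2*(y(6, -4) - 5))*(-5))*(-1) = ((2*(-2*(-4) - 5))*(-5))*(-1) = ((2*(8 - 5))*(-5))*(-1) = ((2*3)*(-5))*(-1) = (6*(-5))*(-1) = -30*(-1) = 30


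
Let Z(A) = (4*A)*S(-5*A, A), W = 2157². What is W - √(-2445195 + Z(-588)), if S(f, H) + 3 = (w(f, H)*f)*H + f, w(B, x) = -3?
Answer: 4652649 - 17*I*√42239451 ≈ 4.6526e+6 - 1.1049e+5*I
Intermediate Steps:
W = 4652649
S(f, H) = -3 + f - 3*H*f (S(f, H) = -3 + ((-3*f)*H + f) = -3 + (-3*H*f + f) = -3 + (f - 3*H*f) = -3 + f - 3*H*f)
Z(A) = 4*A*(-3 - 5*A + 15*A²) (Z(A) = (4*A)*(-3 - 5*A - 3*A*(-5*A)) = (4*A)*(-3 - 5*A + 15*A²) = 4*A*(-3 - 5*A + 15*A²))
W - √(-2445195 + Z(-588)) = 4652649 - √(-2445195 + 4*(-588)*(-3 - 5*(-588) + 15*(-588)²)) = 4652649 - √(-2445195 + 4*(-588)*(-3 + 2940 + 15*345744)) = 4652649 - √(-2445195 + 4*(-588)*(-3 + 2940 + 5186160)) = 4652649 - √(-2445195 + 4*(-588)*5189097) = 4652649 - √(-2445195 - 12204756144) = 4652649 - √(-12207201339) = 4652649 - 17*I*√42239451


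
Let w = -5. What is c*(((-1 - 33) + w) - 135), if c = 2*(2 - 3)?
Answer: 348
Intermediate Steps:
c = -2 (c = 2*(-1) = -2)
c*(((-1 - 33) + w) - 135) = -2*(((-1 - 33) - 5) - 135) = -2*((-34 - 5) - 135) = -2*(-39 - 135) = -2*(-174) = 348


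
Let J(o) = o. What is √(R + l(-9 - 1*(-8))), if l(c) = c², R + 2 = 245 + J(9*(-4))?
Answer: 4*√13 ≈ 14.422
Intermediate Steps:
R = 207 (R = -2 + (245 + 9*(-4)) = -2 + (245 - 36) = -2 + 209 = 207)
√(R + l(-9 - 1*(-8))) = √(207 + (-9 - 1*(-8))²) = √(207 + (-9 + 8)²) = √(207 + (-1)²) = √(207 + 1) = √208 = 4*√13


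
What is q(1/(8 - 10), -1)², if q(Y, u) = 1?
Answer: 1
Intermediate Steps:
q(1/(8 - 10), -1)² = 1² = 1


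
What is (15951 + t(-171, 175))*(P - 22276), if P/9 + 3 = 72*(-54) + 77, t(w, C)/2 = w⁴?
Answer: -96794407372026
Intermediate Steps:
t(w, C) = 2*w⁴
P = -34326 (P = -27 + 9*(72*(-54) + 77) = -27 + 9*(-3888 + 77) = -27 + 9*(-3811) = -27 - 34299 = -34326)
(15951 + t(-171, 175))*(P - 22276) = (15951 + 2*(-171)⁴)*(-34326 - 22276) = (15951 + 2*855036081)*(-56602) = (15951 + 1710072162)*(-56602) = 1710088113*(-56602) = -96794407372026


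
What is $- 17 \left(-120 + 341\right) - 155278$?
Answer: $-159035$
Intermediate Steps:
$- 17 \left(-120 + 341\right) - 155278 = \left(-17\right) 221 - 155278 = -3757 - 155278 = -159035$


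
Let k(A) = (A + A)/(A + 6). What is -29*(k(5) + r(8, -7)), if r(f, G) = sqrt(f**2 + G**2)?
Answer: -290/11 - 29*sqrt(113) ≈ -334.64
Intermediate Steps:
k(A) = 2*A/(6 + A) (k(A) = (2*A)/(6 + A) = 2*A/(6 + A))
r(f, G) = sqrt(G**2 + f**2)
-29*(k(5) + r(8, -7)) = -29*(2*5/(6 + 5) + sqrt((-7)**2 + 8**2)) = -29*(2*5/11 + sqrt(49 + 64)) = -29*(2*5*(1/11) + sqrt(113)) = -29*(10/11 + sqrt(113)) = -290/11 - 29*sqrt(113)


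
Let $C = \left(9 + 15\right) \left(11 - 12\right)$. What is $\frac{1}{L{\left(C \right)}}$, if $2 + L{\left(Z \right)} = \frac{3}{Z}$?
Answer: $- \frac{8}{17} \approx -0.47059$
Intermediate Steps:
$C = -24$ ($C = 24 \left(-1\right) = -24$)
$L{\left(Z \right)} = -2 + \frac{3}{Z}$
$\frac{1}{L{\left(C \right)}} = \frac{1}{-2 + \frac{3}{-24}} = \frac{1}{-2 + 3 \left(- \frac{1}{24}\right)} = \frac{1}{-2 - \frac{1}{8}} = \frac{1}{- \frac{17}{8}} = - \frac{8}{17}$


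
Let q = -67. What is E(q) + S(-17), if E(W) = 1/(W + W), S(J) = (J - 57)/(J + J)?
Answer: 4941/2278 ≈ 2.1690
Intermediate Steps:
S(J) = (-57 + J)/(2*J) (S(J) = (-57 + J)/((2*J)) = (-57 + J)*(1/(2*J)) = (-57 + J)/(2*J))
E(W) = 1/(2*W)
E(q) + S(-17) = (1/2)/(-67) + (1/2)*(-57 - 17)/(-17) = (1/2)*(-1/67) + (1/2)*(-1/17)*(-74) = -1/134 + 37/17 = 4941/2278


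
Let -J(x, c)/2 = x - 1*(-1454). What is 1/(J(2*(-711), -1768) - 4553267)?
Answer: -1/4553331 ≈ -2.1962e-7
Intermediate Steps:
J(x, c) = -2908 - 2*x (J(x, c) = -2*(x - 1*(-1454)) = -2*(x + 1454) = -2*(1454 + x) = -2908 - 2*x)
1/(J(2*(-711), -1768) - 4553267) = 1/((-2908 - 4*(-711)) - 4553267) = 1/((-2908 - 2*(-1422)) - 4553267) = 1/((-2908 + 2844) - 4553267) = 1/(-64 - 4553267) = 1/(-4553331) = -1/4553331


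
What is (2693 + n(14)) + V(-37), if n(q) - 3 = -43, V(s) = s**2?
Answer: 4022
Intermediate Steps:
n(q) = -40 (n(q) = 3 - 43 = -40)
(2693 + n(14)) + V(-37) = (2693 - 40) + (-37)**2 = 2653 + 1369 = 4022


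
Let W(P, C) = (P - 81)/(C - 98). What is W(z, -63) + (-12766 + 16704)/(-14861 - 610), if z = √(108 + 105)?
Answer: 619133/2490831 - √213/161 ≈ 0.15792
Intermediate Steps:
z = √213 ≈ 14.595
W(P, C) = (-81 + P)/(-98 + C)
W(z, -63) + (-12766 + 16704)/(-14861 - 610) = (-81 + √213)/(-98 - 63) + (-12766 + 16704)/(-14861 - 610) = (-81 + √213)/(-161) + 3938/(-15471) = -(-81 + √213)/161 + 3938*(-1/15471) = (81/161 - √213/161) - 3938/15471 = 619133/2490831 - √213/161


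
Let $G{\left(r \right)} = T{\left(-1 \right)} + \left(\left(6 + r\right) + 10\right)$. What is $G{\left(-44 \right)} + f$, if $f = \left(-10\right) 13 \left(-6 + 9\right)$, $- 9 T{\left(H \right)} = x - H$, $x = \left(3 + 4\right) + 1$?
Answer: $-419$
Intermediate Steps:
$x = 8$ ($x = 7 + 1 = 8$)
$T{\left(H \right)} = - \frac{8}{9} + \frac{H}{9}$ ($T{\left(H \right)} = - \frac{8 - H}{9} = - \frac{8}{9} + \frac{H}{9}$)
$f = -390$ ($f = \left(-130\right) 3 = -390$)
$G{\left(r \right)} = 15 + r$ ($G{\left(r \right)} = \left(- \frac{8}{9} + \frac{1}{9} \left(-1\right)\right) + \left(\left(6 + r\right) + 10\right) = \left(- \frac{8}{9} - \frac{1}{9}\right) + \left(16 + r\right) = -1 + \left(16 + r\right) = 15 + r$)
$G{\left(-44 \right)} + f = \left(15 - 44\right) - 390 = -29 - 390 = -419$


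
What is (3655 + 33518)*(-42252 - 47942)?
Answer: -3352781562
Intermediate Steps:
(3655 + 33518)*(-42252 - 47942) = 37173*(-90194) = -3352781562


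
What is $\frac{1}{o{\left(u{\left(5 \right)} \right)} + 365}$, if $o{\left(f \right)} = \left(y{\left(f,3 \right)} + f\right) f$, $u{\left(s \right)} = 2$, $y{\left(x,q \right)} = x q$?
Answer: $\frac{1}{381} \approx 0.0026247$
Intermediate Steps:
$y{\left(x,q \right)} = q x$
$o{\left(f \right)} = 4 f^{2}$ ($o{\left(f \right)} = \left(3 f + f\right) f = 4 f f = 4 f^{2}$)
$\frac{1}{o{\left(u{\left(5 \right)} \right)} + 365} = \frac{1}{4 \cdot 2^{2} + 365} = \frac{1}{4 \cdot 4 + 365} = \frac{1}{16 + 365} = \frac{1}{381}$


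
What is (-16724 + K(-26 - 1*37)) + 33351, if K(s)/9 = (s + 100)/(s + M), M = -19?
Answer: 1363081/82 ≈ 16623.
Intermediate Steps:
K(s) = 9*(100 + s)/(-19 + s) (K(s) = 9*((s + 100)/(s - 19)) = 9*((100 + s)/(-19 + s)) = 9*(100 + s)/(-19 + s))
(-16724 + K(-26 - 1*37)) + 33351 = (-16724 + 9*(100 + (-26 - 1*37))/(-19 + (-26 - 1*37))) + 33351 = (-16724 + 9*(100 + (-26 - 37))/(-19 + (-26 - 37))) + 33351 = (-16724 + 9*(100 - 63)/(-19 - 63)) + 33351 = (-16724 + 9*37/(-82)) + 33351 = (-16724 + 9*(-1/82)*37) + 33351 = (-16724 - 333/82) + 33351 = -1371701/82 + 33351 = 1363081/82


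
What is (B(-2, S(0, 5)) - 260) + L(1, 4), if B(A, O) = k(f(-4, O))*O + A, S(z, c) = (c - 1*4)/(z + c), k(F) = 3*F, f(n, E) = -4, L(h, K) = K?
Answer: -1302/5 ≈ -260.40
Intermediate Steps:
S(z, c) = (-4 + c)/(c + z) (S(z, c) = (c - 4)/(c + z) = (-4 + c)/(c + z))
B(A, O) = A - 12*O (B(A, O) = (3*(-4))*O + A = -12*O + A = A - 12*O)
(B(-2, S(0, 5)) - 260) + L(1, 4) = ((-2 - 12*(-4 + 5)/(5 + 0)) - 260) + 4 = ((-2 - 12/5) - 260) + 4 = (-22/5 - 260) + 4 = -1322/5 + 4 = -1302/5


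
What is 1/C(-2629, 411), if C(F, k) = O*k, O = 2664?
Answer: 1/1094904 ≈ 9.1332e-7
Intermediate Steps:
C(F, k) = 2664*k
1/C(-2629, 411) = 1/(2664*411) = 1/1094904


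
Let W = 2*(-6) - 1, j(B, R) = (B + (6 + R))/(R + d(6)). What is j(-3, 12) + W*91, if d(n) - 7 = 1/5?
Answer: -37831/32 ≈ -1182.2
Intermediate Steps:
d(n) = 36/5 (d(n) = 7 + 1/5 = 7 + ⅕ = 36/5)
j(B, R) = (6 + B + R)/(36/5 + R) (j(B, R) = (B + (6 + R))/(R + 36/5) = (6 + B + R)/(36/5 + R))
W = -13 (W = -12 - 1 = -13)
j(-3, 12) + W*91 = 5*(6 - 3 + 12)/(36 + 5*12) - 13*91 = 5*15/(36 + 60) - 1183 = 5*15/96 - 1183 = 5*(1/96)*15 - 1183 = 25/32 - 1183 = -37831/32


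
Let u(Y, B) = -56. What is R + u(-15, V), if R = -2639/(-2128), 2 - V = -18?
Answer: -16647/304 ≈ -54.760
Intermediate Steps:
V = 20 (V = 2 - 1*(-18) = 2 + 18 = 20)
R = 377/304 (R = -2639*(-1/2128) = 377/304 ≈ 1.2401)
R + u(-15, V) = 377/304 - 56 = -16647/304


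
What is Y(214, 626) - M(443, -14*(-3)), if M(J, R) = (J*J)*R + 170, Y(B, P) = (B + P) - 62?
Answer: -8241850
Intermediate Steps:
Y(B, P) = -62 + B + P
M(J, R) = 170 + R*J**2 (M(J, R) = J**2*R + 170 = R*J**2 + 170 = 170 + R*J**2)
Y(214, 626) - M(443, -14*(-3)) = (-62 + 214 + 626) - (170 - 14*(-3)*443**2) = 778 - (170 + 42*196249) = 778 - (170 + 8242458) = 778 - 1*8242628 = 778 - 8242628 = -8241850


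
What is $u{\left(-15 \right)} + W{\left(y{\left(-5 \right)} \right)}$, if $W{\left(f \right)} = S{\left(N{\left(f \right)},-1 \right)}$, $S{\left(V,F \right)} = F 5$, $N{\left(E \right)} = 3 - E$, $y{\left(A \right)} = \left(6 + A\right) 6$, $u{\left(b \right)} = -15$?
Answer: $-20$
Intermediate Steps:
$y{\left(A \right)} = 36 + 6 A$
$S{\left(V,F \right)} = 5 F$
$W{\left(f \right)} = -5$ ($W{\left(f \right)} = 5 \left(-1\right) = -5$)
$u{\left(-15 \right)} + W{\left(y{\left(-5 \right)} \right)} = -15 - 5 = -20$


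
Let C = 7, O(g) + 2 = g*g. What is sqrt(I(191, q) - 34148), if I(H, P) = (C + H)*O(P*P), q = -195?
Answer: sqrt(286288289206) ≈ 5.3506e+5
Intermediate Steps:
O(g) = -2 + g**2 (O(g) = -2 + g*g = -2 + g**2)
I(H, P) = (-2 + P**4)*(7 + H) (I(H, P) = (7 + H)*(-2 + (P*P)**2) = (7 + H)*(-2 + (P**2)**2) = (7 + H)*(-2 + P**4) = (-2 + P**4)*(7 + H))
sqrt(I(191, q) - 34148) = sqrt((-2 + (-195)**4)*(7 + 191) - 34148) = sqrt((-2 + 1445900625)*198 - 34148) = sqrt(1445900623*198 - 34148) = sqrt(286288323354 - 34148) = sqrt(286288289206)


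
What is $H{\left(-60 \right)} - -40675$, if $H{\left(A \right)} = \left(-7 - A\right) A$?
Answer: $37495$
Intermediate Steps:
$H{\left(A \right)} = A \left(-7 - A\right)$
$H{\left(-60 \right)} - -40675 = \left(-1\right) \left(-60\right) \left(7 - 60\right) - -40675 = \left(-1\right) \left(-60\right) \left(-53\right) + 40675 = -3180 + 40675 = 37495$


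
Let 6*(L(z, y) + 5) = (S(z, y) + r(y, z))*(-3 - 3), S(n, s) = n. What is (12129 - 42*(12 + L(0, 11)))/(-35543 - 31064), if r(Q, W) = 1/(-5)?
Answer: -59133/333035 ≈ -0.17756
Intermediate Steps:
r(Q, W) = -1/5
L(z, y) = -24/5 - z (L(z, y) = -5 + ((z - 1/5)*(-3 - 3))/6 = -5 + ((-1/5 + z)*(-6))/6 = -5 + (6/5 - 6*z)/6 = -5 + (1/5 - z) = -24/5 - z)
(12129 - 42*(12 + L(0, 11)))/(-35543 - 31064) = (12129 - 42*(12 + (-24/5 - 1*0)))/(-35543 - 31064) = (12129 - 42*(12 + (-24/5 + 0)))/(-66607) = (12129 - 42*(12 - 24/5))*(-1/66607) = (12129 - 42*36/5)*(-1/66607) = (12129 - 1512/5)*(-1/66607) = (59133/5)*(-1/66607) = -59133/333035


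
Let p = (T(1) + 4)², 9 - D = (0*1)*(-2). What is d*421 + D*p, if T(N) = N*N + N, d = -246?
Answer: -103242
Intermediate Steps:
D = 9 (D = 9 - 0*1*(-2) = 9 - 0*(-2) = 9 - 1*0 = 9 + 0 = 9)
T(N) = N + N² (T(N) = N² + N = N + N²)
p = 36 (p = (1*(1 + 1) + 4)² = (1*2 + 4)² = (2 + 4)² = 6² = 36)
d*421 + D*p = -246*421 + 9*36 = -103566 + 324 = -103242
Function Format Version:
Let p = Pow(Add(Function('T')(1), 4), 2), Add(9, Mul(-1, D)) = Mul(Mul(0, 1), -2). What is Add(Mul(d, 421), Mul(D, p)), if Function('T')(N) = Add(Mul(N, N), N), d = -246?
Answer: -103242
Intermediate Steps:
D = 9 (D = Add(9, Mul(-1, Mul(Mul(0, 1), -2))) = Add(9, Mul(-1, Mul(0, -2))) = Add(9, Mul(-1, 0)) = Add(9, 0) = 9)
Function('T')(N) = Add(N, Pow(N, 2)) (Function('T')(N) = Add(Pow(N, 2), N) = Add(N, Pow(N, 2)))
p = 36 (p = Pow(Add(Mul(1, Add(1, 1)), 4), 2) = Pow(Add(Mul(1, 2), 4), 2) = Pow(Add(2, 4), 2) = Pow(6, 2) = 36)
Add(Mul(d, 421), Mul(D, p)) = Add(Mul(-246, 421), Mul(9, 36)) = Add(-103566, 324) = -103242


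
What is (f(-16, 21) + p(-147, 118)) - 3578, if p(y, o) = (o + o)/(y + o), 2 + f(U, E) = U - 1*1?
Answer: -104549/29 ≈ -3605.1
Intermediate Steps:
f(U, E) = -3 + U (f(U, E) = -2 + (U - 1*1) = -2 + (U - 1) = -2 + (-1 + U) = -3 + U)
p(y, o) = 2*o/(o + y) (p(y, o) = (2*o)/(o + y) = 2*o/(o + y))
(f(-16, 21) + p(-147, 118)) - 3578 = ((-3 - 16) + 2*118/(118 - 147)) - 3578 = (-19 + 2*118/(-29)) - 3578 = (-19 + 2*118*(-1/29)) - 3578 = (-19 - 236/29) - 3578 = -787/29 - 3578 = -104549/29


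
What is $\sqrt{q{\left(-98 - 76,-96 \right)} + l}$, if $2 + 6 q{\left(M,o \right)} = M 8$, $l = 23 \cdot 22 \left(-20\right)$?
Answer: $\frac{i \sqrt{93171}}{3} \approx 101.75 i$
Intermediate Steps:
$l = -10120$ ($l = 506 \left(-20\right) = -10120$)
$q{\left(M,o \right)} = - \frac{1}{3} + \frac{4 M}{3}$ ($q{\left(M,o \right)} = - \frac{1}{3} + \frac{M 8}{6} = - \frac{1}{3} + \frac{8 M}{6} = - \frac{1}{3} + \frac{4 M}{3}$)
$\sqrt{q{\left(-98 - 76,-96 \right)} + l} = \sqrt{\left(- \frac{1}{3} + \frac{4 \left(-98 - 76\right)}{3}\right) - 10120} = \sqrt{\left(- \frac{1}{3} + \frac{4}{3} \left(-174\right)\right) - 10120} = \sqrt{\left(- \frac{1}{3} - 232\right) - 10120} = \sqrt{- \frac{697}{3} - 10120} = \sqrt{- \frac{31057}{3}} = \frac{i \sqrt{93171}}{3}$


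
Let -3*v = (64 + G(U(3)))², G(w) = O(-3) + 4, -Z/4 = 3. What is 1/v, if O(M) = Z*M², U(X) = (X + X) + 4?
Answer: -3/1600 ≈ -0.0018750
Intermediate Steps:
Z = -12 (Z = -4*3 = -12)
U(X) = 4 + 2*X (U(X) = 2*X + 4 = 4 + 2*X)
O(M) = -12*M²
G(w) = -104 (G(w) = -12*(-3)² + 4 = -12*9 + 4 = -108 + 4 = -104)
v = -1600/3 (v = -(64 - 104)²/3 = -⅓*(-40)² = -⅓*1600 = -1600/3 ≈ -533.33)
1/v = 1/(-1600/3) = -3/1600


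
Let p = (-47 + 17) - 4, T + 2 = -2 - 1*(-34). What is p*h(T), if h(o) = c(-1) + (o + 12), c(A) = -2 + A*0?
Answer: -1360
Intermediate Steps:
T = 30 (T = -2 + (-2 - 1*(-34)) = -2 + (-2 + 34) = -2 + 32 = 30)
c(A) = -2 (c(A) = -2 + 0 = -2)
p = -34 (p = -30 - 4 = -34)
h(o) = 10 + o (h(o) = -2 + (o + 12) = -2 + (12 + o) = 10 + o)
p*h(T) = -34*(10 + 30) = -34*40 = -1360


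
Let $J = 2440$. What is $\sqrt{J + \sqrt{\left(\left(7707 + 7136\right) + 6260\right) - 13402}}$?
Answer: $\sqrt{2440 + \sqrt{7701}} \approx 50.277$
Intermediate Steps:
$\sqrt{J + \sqrt{\left(\left(7707 + 7136\right) + 6260\right) - 13402}} = \sqrt{2440 + \sqrt{\left(\left(7707 + 7136\right) + 6260\right) - 13402}} = \sqrt{2440 + \sqrt{\left(14843 + 6260\right) - 13402}} = \sqrt{2440 + \sqrt{21103 - 13402}} = \sqrt{2440 + \sqrt{7701}}$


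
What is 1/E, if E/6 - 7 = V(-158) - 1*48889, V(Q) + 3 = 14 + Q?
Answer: -1/294174 ≈ -3.3993e-6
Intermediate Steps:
V(Q) = 11 + Q (V(Q) = -3 + (14 + Q) = 11 + Q)
E = -294174 (E = 42 + 6*((11 - 158) - 1*48889) = 42 + 6*(-147 - 48889) = 42 + 6*(-49036) = 42 - 294216 = -294174)
1/E = 1/(-294174) = -1/294174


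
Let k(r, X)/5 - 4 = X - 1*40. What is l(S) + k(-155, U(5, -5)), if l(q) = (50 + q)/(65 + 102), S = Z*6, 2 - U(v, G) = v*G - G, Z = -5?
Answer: -11670/167 ≈ -69.880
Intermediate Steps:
U(v, G) = 2 + G - G*v (U(v, G) = 2 - (v*G - G) = 2 - (G*v - G) = 2 - (-G + G*v) = 2 + (G - G*v) = 2 + G - G*v)
S = -30 (S = -5*6 = -30)
k(r, X) = -180 + 5*X (k(r, X) = 20 + 5*(X - 1*40) = 20 + 5*(X - 40) = 20 + 5*(-40 + X) = 20 + (-200 + 5*X) = -180 + 5*X)
l(q) = 50/167 + q/167 (l(q) = (50 + q)/167 = (50 + q)*(1/167) = 50/167 + q/167)
l(S) + k(-155, U(5, -5)) = (50/167 + (1/167)*(-30)) + (-180 + 5*(2 - 5 - 1*(-5)*5)) = (50/167 - 30/167) + (-180 + 5*(2 - 5 + 25)) = 20/167 + (-180 + 5*22) = 20/167 + (-180 + 110) = 20/167 - 70 = -11670/167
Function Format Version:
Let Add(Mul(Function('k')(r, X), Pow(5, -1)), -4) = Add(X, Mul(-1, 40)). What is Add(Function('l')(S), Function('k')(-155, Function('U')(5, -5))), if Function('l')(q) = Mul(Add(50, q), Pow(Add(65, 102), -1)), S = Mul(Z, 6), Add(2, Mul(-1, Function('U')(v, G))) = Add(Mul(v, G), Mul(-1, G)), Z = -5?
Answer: Rational(-11670, 167) ≈ -69.880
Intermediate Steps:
Function('U')(v, G) = Add(2, G, Mul(-1, G, v)) (Function('U')(v, G) = Add(2, Mul(-1, Add(Mul(v, G), Mul(-1, G)))) = Add(2, Mul(-1, Add(Mul(G, v), Mul(-1, G)))) = Add(2, Mul(-1, Add(Mul(-1, G), Mul(G, v)))) = Add(2, Add(G, Mul(-1, G, v))) = Add(2, G, Mul(-1, G, v)))
S = -30 (S = Mul(-5, 6) = -30)
Function('k')(r, X) = Add(-180, Mul(5, X)) (Function('k')(r, X) = Add(20, Mul(5, Add(X, Mul(-1, 40)))) = Add(20, Mul(5, Add(X, -40))) = Add(20, Mul(5, Add(-40, X))) = Add(20, Add(-200, Mul(5, X))) = Add(-180, Mul(5, X)))
Function('l')(q) = Add(Rational(50, 167), Mul(Rational(1, 167), q)) (Function('l')(q) = Mul(Add(50, q), Pow(167, -1)) = Mul(Add(50, q), Rational(1, 167)) = Add(Rational(50, 167), Mul(Rational(1, 167), q)))
Add(Function('l')(S), Function('k')(-155, Function('U')(5, -5))) = Add(Add(Rational(50, 167), Mul(Rational(1, 167), -30)), Add(-180, Mul(5, Add(2, -5, Mul(-1, -5, 5))))) = Add(Add(Rational(50, 167), Rational(-30, 167)), Add(-180, Mul(5, Add(2, -5, 25)))) = Add(Rational(20, 167), Add(-180, Mul(5, 22))) = Add(Rational(20, 167), Add(-180, 110)) = Add(Rational(20, 167), -70) = Rational(-11670, 167)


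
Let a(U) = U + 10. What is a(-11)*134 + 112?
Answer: -22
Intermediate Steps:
a(U) = 10 + U
a(-11)*134 + 112 = (10 - 11)*134 + 112 = -1*134 + 112 = -134 + 112 = -22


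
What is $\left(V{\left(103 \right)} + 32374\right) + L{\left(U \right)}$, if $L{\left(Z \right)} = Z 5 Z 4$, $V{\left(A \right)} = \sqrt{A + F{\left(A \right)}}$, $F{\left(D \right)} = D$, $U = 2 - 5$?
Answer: $32554 + \sqrt{206} \approx 32568.0$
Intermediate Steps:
$U = -3$ ($U = 2 - 5 = -3$)
$V{\left(A \right)} = \sqrt{2} \sqrt{A}$ ($V{\left(A \right)} = \sqrt{A + A} = \sqrt{2 A} = \sqrt{2} \sqrt{A}$)
$L{\left(Z \right)} = 20 Z^{2}$ ($L{\left(Z \right)} = 5 Z^{2} \cdot 4 = 20 Z^{2}$)
$\left(V{\left(103 \right)} + 32374\right) + L{\left(U \right)} = \left(\sqrt{2} \sqrt{103} + 32374\right) + 20 \left(-3\right)^{2} = \left(\sqrt{206} + 32374\right) + 20 \cdot 9 = \left(32374 + \sqrt{206}\right) + 180 = 32554 + \sqrt{206}$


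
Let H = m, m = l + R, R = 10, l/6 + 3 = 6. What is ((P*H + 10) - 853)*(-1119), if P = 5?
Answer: 786657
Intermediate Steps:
l = 18 (l = -18 + 6*6 = -18 + 36 = 18)
m = 28 (m = 18 + 10 = 28)
H = 28
((P*H + 10) - 853)*(-1119) = ((5*28 + 10) - 853)*(-1119) = ((140 + 10) - 853)*(-1119) = (150 - 853)*(-1119) = -703*(-1119) = 786657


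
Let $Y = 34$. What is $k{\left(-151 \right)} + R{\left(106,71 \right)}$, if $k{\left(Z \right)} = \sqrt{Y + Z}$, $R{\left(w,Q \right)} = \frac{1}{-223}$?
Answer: $- \frac{1}{223} + 3 i \sqrt{13} \approx -0.0044843 + 10.817 i$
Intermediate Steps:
$R{\left(w,Q \right)} = - \frac{1}{223}$
$k{\left(Z \right)} = \sqrt{34 + Z}$
$k{\left(-151 \right)} + R{\left(106,71 \right)} = \sqrt{34 - 151} - \frac{1}{223} = \sqrt{-117} - \frac{1}{223} = 3 i \sqrt{13} - \frac{1}{223} = - \frac{1}{223} + 3 i \sqrt{13}$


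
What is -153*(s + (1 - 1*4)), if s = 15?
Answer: -1836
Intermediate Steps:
-153*(s + (1 - 1*4)) = -153*(15 + (1 - 1*4)) = -153*(15 + (1 - 4)) = -153*(15 - 3) = -153*12 = -1836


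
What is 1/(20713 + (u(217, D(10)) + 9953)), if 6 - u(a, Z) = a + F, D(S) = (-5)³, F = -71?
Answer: 1/30526 ≈ 3.2759e-5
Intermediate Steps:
D(S) = -125
u(a, Z) = 77 - a (u(a, Z) = 6 - (a - 71) = 6 - (-71 + a) = 6 + (71 - a) = 77 - a)
1/(20713 + (u(217, D(10)) + 9953)) = 1/(20713 + ((77 - 1*217) + 9953)) = 1/(20713 + ((77 - 217) + 9953)) = 1/(20713 + (-140 + 9953)) = 1/(20713 + 9813) = 1/30526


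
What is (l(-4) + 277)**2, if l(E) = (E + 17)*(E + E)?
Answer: 29929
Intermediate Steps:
l(E) = 2*E*(17 + E) (l(E) = (17 + E)*(2*E) = 2*E*(17 + E))
(l(-4) + 277)**2 = (2*(-4)*(17 - 4) + 277)**2 = (2*(-4)*13 + 277)**2 = (-104 + 277)**2 = 173**2 = 29929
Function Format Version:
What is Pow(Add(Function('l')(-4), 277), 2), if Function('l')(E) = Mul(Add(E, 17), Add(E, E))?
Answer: 29929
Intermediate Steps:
Function('l')(E) = Mul(2, E, Add(17, E)) (Function('l')(E) = Mul(Add(17, E), Mul(2, E)) = Mul(2, E, Add(17, E)))
Pow(Add(Function('l')(-4), 277), 2) = Pow(Add(Mul(2, -4, Add(17, -4)), 277), 2) = Pow(Add(Mul(2, -4, 13), 277), 2) = Pow(Add(-104, 277), 2) = Pow(173, 2) = 29929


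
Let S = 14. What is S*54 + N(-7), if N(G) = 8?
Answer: 764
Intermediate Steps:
S*54 + N(-7) = 14*54 + 8 = 756 + 8 = 764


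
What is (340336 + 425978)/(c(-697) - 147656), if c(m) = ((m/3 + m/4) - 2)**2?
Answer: 110349216/2776945 ≈ 39.738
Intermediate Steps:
c(m) = (-2 + 7*m/12)**2 (c(m) = ((m*(1/3) + m*(1/4)) - 2)**2 = ((m/3 + m/4) - 2)**2 = (7*m/12 - 2)**2 = (-2 + 7*m/12)**2)
(340336 + 425978)/(c(-697) - 147656) = (340336 + 425978)/((-24 + 7*(-697))**2/144 - 147656) = 766314/((-24 - 4879)**2/144 - 147656) = 766314/((1/144)*(-4903)**2 - 147656) = 766314/((1/144)*24039409 - 147656) = 766314/(24039409/144 - 147656) = 766314/(2776945/144) = 766314*(144/2776945) = 110349216/2776945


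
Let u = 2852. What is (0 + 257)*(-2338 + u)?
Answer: 132098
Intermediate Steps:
(0 + 257)*(-2338 + u) = (0 + 257)*(-2338 + 2852) = 257*514 = 132098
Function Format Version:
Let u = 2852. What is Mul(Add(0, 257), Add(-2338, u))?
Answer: 132098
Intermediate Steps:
Mul(Add(0, 257), Add(-2338, u)) = Mul(Add(0, 257), Add(-2338, 2852)) = Mul(257, 514) = 132098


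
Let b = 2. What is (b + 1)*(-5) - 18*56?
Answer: -1023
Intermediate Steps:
(b + 1)*(-5) - 18*56 = (2 + 1)*(-5) - 18*56 = 3*(-5) - 1008 = -15 - 1008 = -1023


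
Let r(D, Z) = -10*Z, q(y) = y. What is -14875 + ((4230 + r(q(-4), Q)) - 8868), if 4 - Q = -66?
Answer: -20213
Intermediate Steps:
Q = 70 (Q = 4 - 1*(-66) = 4 + 66 = 70)
-14875 + ((4230 + r(q(-4), Q)) - 8868) = -14875 + ((4230 - 10*70) - 8868) = -14875 + ((4230 - 700) - 8868) = -14875 + (3530 - 8868) = -14875 - 5338 = -20213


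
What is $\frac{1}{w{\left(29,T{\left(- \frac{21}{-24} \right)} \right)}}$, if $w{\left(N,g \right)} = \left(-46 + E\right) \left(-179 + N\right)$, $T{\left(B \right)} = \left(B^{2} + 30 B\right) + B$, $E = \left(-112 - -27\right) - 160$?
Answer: $\frac{1}{43650} \approx 2.291 \cdot 10^{-5}$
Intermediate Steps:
$E = -245$ ($E = \left(-112 + 27\right) - 160 = -85 - 160 = -245$)
$T{\left(B \right)} = B^{2} + 31 B$
$w{\left(N,g \right)} = 52089 - 291 N$ ($w{\left(N,g \right)} = \left(-46 - 245\right) \left(-179 + N\right) = - 291 \left(-179 + N\right) = 52089 - 291 N$)
$\frac{1}{w{\left(29,T{\left(- \frac{21}{-24} \right)} \right)}} = \frac{1}{52089 - 8439} = \frac{1}{43650}$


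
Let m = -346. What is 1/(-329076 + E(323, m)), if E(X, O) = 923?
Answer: -1/328153 ≈ -3.0474e-6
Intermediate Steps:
1/(-329076 + E(323, m)) = 1/(-329076 + 923) = 1/(-328153) = -1/328153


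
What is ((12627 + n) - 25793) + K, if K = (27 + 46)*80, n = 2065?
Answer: -5261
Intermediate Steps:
K = 5840 (K = 73*80 = 5840)
((12627 + n) - 25793) + K = ((12627 + 2065) - 25793) + 5840 = (14692 - 25793) + 5840 = -11101 + 5840 = -5261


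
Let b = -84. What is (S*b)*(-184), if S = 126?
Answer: 1947456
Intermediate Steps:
(S*b)*(-184) = (126*(-84))*(-184) = -10584*(-184) = 1947456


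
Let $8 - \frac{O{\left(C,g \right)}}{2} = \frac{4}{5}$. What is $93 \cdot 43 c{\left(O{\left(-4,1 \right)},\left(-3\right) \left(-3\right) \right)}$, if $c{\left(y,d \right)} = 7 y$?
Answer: $\frac{2015496}{5} \approx 4.031 \cdot 10^{5}$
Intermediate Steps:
$O{\left(C,g \right)} = \frac{72}{5}$ ($O{\left(C,g \right)} = 16 - 2 \cdot \frac{4}{5} = 16 - 2 \cdot 4 \cdot \frac{1}{5} = 16 - \frac{8}{5} = \frac{72}{5}$)
$93 \cdot 43 c{\left(O{\left(-4,1 \right)},\left(-3\right) \left(-3\right) \right)} = 93 \cdot 43 \cdot 7 \cdot \frac{72}{5} = 3999 \cdot \frac{504}{5} = \frac{2015496}{5}$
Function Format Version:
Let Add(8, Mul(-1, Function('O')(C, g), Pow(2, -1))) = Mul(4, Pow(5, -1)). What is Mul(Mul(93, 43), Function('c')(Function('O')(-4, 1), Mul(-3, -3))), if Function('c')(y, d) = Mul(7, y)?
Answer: Rational(2015496, 5) ≈ 4.0310e+5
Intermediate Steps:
Function('O')(C, g) = Rational(72, 5) (Function('O')(C, g) = Add(16, Mul(-2, Mul(4, Pow(5, -1)))) = Add(16, Mul(-2, Mul(4, Rational(1, 5)))) = Add(16, Mul(-2, Rational(4, 5))) = Add(16, Rational(-8, 5)) = Rational(72, 5))
Mul(Mul(93, 43), Function('c')(Function('O')(-4, 1), Mul(-3, -3))) = Mul(Mul(93, 43), Mul(7, Rational(72, 5))) = Mul(3999, Rational(504, 5)) = Rational(2015496, 5)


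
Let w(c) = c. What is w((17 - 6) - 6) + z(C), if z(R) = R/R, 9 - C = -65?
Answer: 6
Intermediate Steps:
C = 74 (C = 9 - 1*(-65) = 9 + 65 = 74)
z(R) = 1
w((17 - 6) - 6) + z(C) = ((17 - 6) - 6) + 1 = (11 - 6) + 1 = 5 + 1 = 6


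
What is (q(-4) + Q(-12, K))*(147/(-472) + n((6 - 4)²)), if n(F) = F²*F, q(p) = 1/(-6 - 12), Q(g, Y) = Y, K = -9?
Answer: -4899943/8496 ≈ -576.74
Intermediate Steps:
q(p) = -1/18 (q(p) = 1/(-18) = -1/18)
n(F) = F³
(q(-4) + Q(-12, K))*(147/(-472) + n((6 - 4)²)) = (-1/18 - 9)*(147/(-472) + ((6 - 4)²)³) = -163*(147*(-1/472) + (2²)³)/18 = -163*(-147/472 + 4³)/18 = -163*(-147/472 + 64)/18 = -163/18*30061/472 = -4899943/8496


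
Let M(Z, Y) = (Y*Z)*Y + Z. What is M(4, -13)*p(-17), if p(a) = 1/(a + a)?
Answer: -20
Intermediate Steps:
p(a) = 1/(2*a)
M(Z, Y) = Z + Z*Y**2 (M(Z, Y) = Z*Y**2 + Z = Z + Z*Y**2)
M(4, -13)*p(-17) = (4*(1 + (-13)**2))*((1/2)/(-17)) = (4*(1 + 169))*((1/2)*(-1/17)) = (4*170)*(-1/34) = 680*(-1/34) = -20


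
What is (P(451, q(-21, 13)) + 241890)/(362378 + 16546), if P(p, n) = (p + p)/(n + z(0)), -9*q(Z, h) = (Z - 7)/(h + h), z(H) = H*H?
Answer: 581999/884156 ≈ 0.65825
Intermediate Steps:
z(H) = H²
q(Z, h) = -(-7 + Z)/(18*h) (q(Z, h) = -(Z - 7)/(9*(h + h)) = -(-7 + Z)/(9*(2*h)) = -(-7 + Z)*1/(2*h)/9 = -(-7 + Z)/(18*h))
P(p, n) = 2*p/n (P(p, n) = (p + p)/(n + 0²) = (2*p)/(n + 0) = (2*p)/n = 2*p/n)
(P(451, q(-21, 13)) + 241890)/(362378 + 16546) = (2*451/((1/18)*(7 - 1*(-21))/13) + 241890)/(362378 + 16546) = (2*451/((1/18)*(1/13)*(7 + 21)) + 241890)/378924 = (2*451/((1/18)*(1/13)*28) + 241890)*(1/378924) = (2*451/(14/117) + 241890)*(1/378924) = (2*451*(117/14) + 241890)*(1/378924) = (52767/7 + 241890)*(1/378924) = (1745997/7)*(1/378924) = 581999/884156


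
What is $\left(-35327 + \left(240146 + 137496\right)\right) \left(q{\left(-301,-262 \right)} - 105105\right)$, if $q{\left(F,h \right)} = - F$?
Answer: $-35875981260$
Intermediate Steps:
$\left(-35327 + \left(240146 + 137496\right)\right) \left(q{\left(-301,-262 \right)} - 105105\right) = \left(-35327 + \left(240146 + 137496\right)\right) \left(\left(-1\right) \left(-301\right) - 105105\right) = \left(-35327 + 377642\right) \left(301 - 105105\right) = 342315 \left(-104804\right) = -35875981260$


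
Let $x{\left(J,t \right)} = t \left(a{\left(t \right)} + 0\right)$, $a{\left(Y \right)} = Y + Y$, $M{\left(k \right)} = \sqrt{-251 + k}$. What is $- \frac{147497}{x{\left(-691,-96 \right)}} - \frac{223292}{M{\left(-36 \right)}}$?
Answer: $- \frac{147497}{18432} + \frac{223292 i \sqrt{287}}{287} \approx -8.0022 + 13181.0 i$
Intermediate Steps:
$a{\left(Y \right)} = 2 Y$
$x{\left(J,t \right)} = 2 t^{2}$ ($x{\left(J,t \right)} = t \left(2 t + 0\right) = t 2 t = 2 t^{2}$)
$- \frac{147497}{x{\left(-691,-96 \right)}} - \frac{223292}{M{\left(-36 \right)}} = - \frac{147497}{2 \left(-96\right)^{2}} - \frac{223292}{\sqrt{-251 - 36}} = - \frac{147497}{2 \cdot 9216} - \frac{223292}{\sqrt{-287}} = - \frac{147497}{18432} - \frac{223292}{i \sqrt{287}} = \left(-147497\right) \frac{1}{18432} - 223292 \left(- \frac{i \sqrt{287}}{287}\right) = - \frac{147497}{18432} + \frac{223292 i \sqrt{287}}{287}$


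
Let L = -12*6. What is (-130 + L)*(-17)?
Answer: 3434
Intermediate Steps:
L = -72
(-130 + L)*(-17) = (-130 - 72)*(-17) = -202*(-17) = 3434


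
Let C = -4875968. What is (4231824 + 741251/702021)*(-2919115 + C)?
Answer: -7719288959178667355/234007 ≈ -3.2987e+13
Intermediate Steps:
(4231824 + 741251/702021)*(-2919115 + C) = (4231824 + 741251/702021)*(-2919115 - 4875968) = (4231824 + 741251*(1/702021))*(-7795083) = (4231824 + 741251/702021)*(-7795083) = (2970830057555/702021)*(-7795083) = -7719288959178667355/234007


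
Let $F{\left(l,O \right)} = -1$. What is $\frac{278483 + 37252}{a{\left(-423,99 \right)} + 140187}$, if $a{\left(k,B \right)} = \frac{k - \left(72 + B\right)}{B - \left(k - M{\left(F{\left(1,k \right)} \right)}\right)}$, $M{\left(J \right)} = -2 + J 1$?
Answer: $\frac{18207385}{8084051} \approx 2.2523$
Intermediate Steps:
$M{\left(J \right)} = -2 + J$
$a{\left(k,B \right)} = \frac{-72 + k - B}{-3 + B - k}$ ($a{\left(k,B \right)} = \frac{k - \left(72 + B\right)}{B - \left(3 + k\right)} = \frac{-72 + k - B}{B - \left(3 + k\right)} = \frac{-72 + k - B}{-3 + B - k}$)
$\frac{278483 + 37252}{a{\left(-423,99 \right)} + 140187} = \frac{278483 + 37252}{\frac{72 + 99 - -423}{3 - 423 - 99} + 140187} = \frac{315735}{\frac{72 + 99 + 423}{3 - 423 - 99} + 140187} = \frac{315735}{\frac{1}{-519} \cdot 594 + 140187} = \frac{315735}{\left(- \frac{1}{519}\right) 594 + 140187} = \frac{315735}{- \frac{198}{173} + 140187} = \frac{315735}{\frac{24252153}{173}} = 315735 \cdot \frac{173}{24252153} = \frac{18207385}{8084051}$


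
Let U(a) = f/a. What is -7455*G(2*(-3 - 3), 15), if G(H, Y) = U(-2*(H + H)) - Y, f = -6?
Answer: 902055/8 ≈ 1.1276e+5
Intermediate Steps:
U(a) = -6/a
G(H, Y) = -Y + 3/(2*H) (G(H, Y) = -6*(-1/(2*(H + H))) - Y = -6*(-1/(4*H)) - Y = -(-3)/(2*H) - Y = 3/(2*H) - Y = -Y + 3/(2*H))
-7455*G(2*(-3 - 3), 15) = -7455*(-1*15 + 3/(2*((2*(-3 - 3))))) = -7455*(-15 + 3/(2*((2*(-6))))) = -7455*(-15 + (3/2)/(-12)) = -7455*(-15 + (3/2)*(-1/12)) = -7455*(-15 - ⅛) = -7455*(-121/8) = 902055/8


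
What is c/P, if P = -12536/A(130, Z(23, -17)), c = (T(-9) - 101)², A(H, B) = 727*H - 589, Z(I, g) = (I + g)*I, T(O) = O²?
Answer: -4696050/1567 ≈ -2996.8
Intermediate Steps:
Z(I, g) = I*(I + g)
A(H, B) = -589 + 727*H
c = 400 (c = ((-9)² - 101)² = (81 - 101)² = (-20)² = 400)
P = -12536/93921 (P = -12536/(-589 + 727*130) = -12536/(-589 + 94510) = -12536/93921 ≈ -0.13347)
c/P = 400/(-12536/93921) = 400*(-93921/12536) = -4696050/1567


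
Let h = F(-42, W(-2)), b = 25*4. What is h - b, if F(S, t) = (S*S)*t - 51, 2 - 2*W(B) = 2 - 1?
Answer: 731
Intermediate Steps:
W(B) = ½ (W(B) = 1 - (2 - 1)/2 = 1 - ½*1 = 1 - ½ = ½)
F(S, t) = -51 + t*S² (F(S, t) = S²*t - 51 = t*S² - 51 = -51 + t*S²)
b = 100
h = 831 (h = -51 + (½)*(-42)² = -51 + (½)*1764 = -51 + 882 = 831)
h - b = 831 - 1*100 = 831 - 100 = 731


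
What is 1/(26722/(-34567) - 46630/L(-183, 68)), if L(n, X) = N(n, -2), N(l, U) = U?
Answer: 34567/805902883 ≈ 4.2892e-5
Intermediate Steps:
L(n, X) = -2
1/(26722/(-34567) - 46630/L(-183, 68)) = 1/(26722/(-34567) - 46630/(-2)) = 1/(26722*(-1/34567) - 46630*(-½)) = 1/(-26722/34567 + 23315) = 1/(805902883/34567) = 34567/805902883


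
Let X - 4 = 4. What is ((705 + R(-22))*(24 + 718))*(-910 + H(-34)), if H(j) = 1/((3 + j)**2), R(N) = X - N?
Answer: -476930973330/961 ≈ -4.9629e+8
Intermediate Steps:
X = 8 (X = 4 + 4 = 8)
R(N) = 8 - N
H(j) = (3 + j)**(-2)
((705 + R(-22))*(24 + 718))*(-910 + H(-34)) = ((705 + (8 - 1*(-22)))*(24 + 718))*(-910 + (3 - 34)**(-2)) = ((705 + (8 + 22))*742)*(-910 + (-31)**(-2)) = ((705 + 30)*742)*(-910 + 1/961) = (735*742)*(-874509/961) = 545370*(-874509/961) = -476930973330/961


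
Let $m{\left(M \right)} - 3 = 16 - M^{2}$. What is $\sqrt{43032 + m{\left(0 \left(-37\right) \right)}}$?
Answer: $\sqrt{43051} \approx 207.49$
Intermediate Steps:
$m{\left(M \right)} = 19 - M^{2}$ ($m{\left(M \right)} = 3 - \left(-16 + M^{2}\right) = 19 - M^{2}$)
$\sqrt{43032 + m{\left(0 \left(-37\right) \right)}} = \sqrt{43032 + \left(19 - \left(0 \left(-37\right)\right)^{2}\right)} = \sqrt{43032 + \left(19 - 0^{2}\right)} = \sqrt{43032 + \left(19 - 0\right)} = \sqrt{43032 + \left(19 + 0\right)} = \sqrt{43032 + 19} = \sqrt{43051}$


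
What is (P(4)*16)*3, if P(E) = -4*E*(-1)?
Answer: 768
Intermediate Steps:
P(E) = 4*E
(P(4)*16)*3 = ((4*4)*16)*3 = (16*16)*3 = 256*3 = 768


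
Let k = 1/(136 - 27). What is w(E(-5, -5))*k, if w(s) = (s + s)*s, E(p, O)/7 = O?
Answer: 2450/109 ≈ 22.477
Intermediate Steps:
k = 1/109 ≈ 0.0091743
E(p, O) = 7*O
w(s) = 2*s**2 (w(s) = (2*s)*s = 2*s**2)
w(E(-5, -5))*k = (2*(7*(-5))**2)*(1/109) = (2*(-35)**2)*(1/109) = (2*1225)*(1/109) = 2450*(1/109) = 2450/109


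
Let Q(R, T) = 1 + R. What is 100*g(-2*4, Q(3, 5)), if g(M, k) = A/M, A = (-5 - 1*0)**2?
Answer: -625/2 ≈ -312.50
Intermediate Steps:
A = 25 (A = (-5 + 0)**2 = (-5)**2 = 25)
g(M, k) = 25/M
100*g(-2*4, Q(3, 5)) = 100*(25/((-2*4))) = 100*(25/(-8)) = 100*(25*(-1/8)) = 100*(-25/8) = -625/2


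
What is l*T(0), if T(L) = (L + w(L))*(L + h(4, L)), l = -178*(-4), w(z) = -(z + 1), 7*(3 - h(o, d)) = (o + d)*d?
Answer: -2136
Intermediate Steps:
h(o, d) = 3 - d*(d + o)/7 (h(o, d) = 3 - (o + d)*d/7 = 3 - (d + o)*d/7 = 3 - d*(d + o)/7)
w(z) = -1 - z (w(z) = -(1 + z) = -1 - z)
l = 712
T(L) = -3 - 3*L/7 + L**2/7 (T(L) = (L + (-1 - L))*(L + (3 - L**2/7 - 1/7*L*4)) = -(L + (3 - L**2/7 - 4*L/7)) = -(L + (3 - 4*L/7 - L**2/7)) = -(3 - L**2/7 + 3*L/7) = -3 - 3*L/7 + L**2/7)
l*T(0) = 712*(-3 - 3/7*0 + (1/7)*0**2) = 712*(-3 + 0 + (1/7)*0) = 712*(-3 + 0 + 0) = 712*(-3) = -2136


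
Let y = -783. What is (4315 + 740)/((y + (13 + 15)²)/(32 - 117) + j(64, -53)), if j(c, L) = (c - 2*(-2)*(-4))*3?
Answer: 429675/12239 ≈ 35.107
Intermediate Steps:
j(c, L) = -48 + 3*c (j(c, L) = (c + 4*(-4))*3 = (c - 16)*3 = (-16 + c)*3 = -48 + 3*c)
(4315 + 740)/((y + (13 + 15)²)/(32 - 117) + j(64, -53)) = (4315 + 740)/((-783 + (13 + 15)²)/(32 - 117) + (-48 + 3*64)) = 5055/((-783 + 28²)/(-85) + (-48 + 192)) = 5055/((-783 + 784)*(-1/85) + 144) = 5055/(1*(-1/85) + 144) = 5055/(-1/85 + 144) = 5055/(12239/85) = 5055*(85/12239) = 429675/12239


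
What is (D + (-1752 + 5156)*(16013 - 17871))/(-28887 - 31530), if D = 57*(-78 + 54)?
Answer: 6326000/60417 ≈ 104.71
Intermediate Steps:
D = -1368 (D = 57*(-24) = -1368)
(D + (-1752 + 5156)*(16013 - 17871))/(-28887 - 31530) = (-1368 + (-1752 + 5156)*(16013 - 17871))/(-28887 - 31530) = (-1368 + 3404*(-1858))/(-60417) = (-1368 - 6324632)*(-1/60417) = -6326000*(-1/60417) = 6326000/60417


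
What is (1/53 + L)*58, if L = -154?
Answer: -473338/53 ≈ -8930.9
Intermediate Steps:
(1/53 + L)*58 = (1/53 - 154)*58 = -8161/53*58 = -473338/53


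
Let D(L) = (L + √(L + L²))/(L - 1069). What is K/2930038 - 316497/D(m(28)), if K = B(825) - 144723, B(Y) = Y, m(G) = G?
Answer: -482684757371112/1465019 + 329473377*√203/14 ≈ 5.8318e+6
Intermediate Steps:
D(L) = (L + √(L + L²))/(-1069 + L)
K = -143898 (K = 825 - 144723 = -143898)
K/2930038 - 316497/D(m(28)) = -143898/2930038 - 316497*(-1069 + 28)/(28 + √(28*(1 + 28))) = -143898*1/2930038 - 316497*(-1041/(28 + √(28*29))) = -71949/1465019 - 316497*(-1041/(28 + √812)) = -71949/1465019 - 316497*(-1041/(28 + 2*√203)) = -71949/1465019 - 316497/(-28/1041 - 2*√203/1041)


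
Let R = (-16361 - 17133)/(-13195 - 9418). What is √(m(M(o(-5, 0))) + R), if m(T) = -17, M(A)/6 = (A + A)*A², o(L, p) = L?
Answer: I*√7935512251/22613 ≈ 3.9394*I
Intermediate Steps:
M(A) = 12*A³ (M(A) = 6*((A + A)*A²) = 6*((2*A)*A²) = 6*(2*A³) = 12*A³)
R = 33494/22613 (R = -33494/(-22613) = -33494*(-1/22613) = 33494/22613 ≈ 1.4812)
√(m(M(o(-5, 0))) + R) = √(-17 + 33494/22613) = √(-350927/22613) = I*√7935512251/22613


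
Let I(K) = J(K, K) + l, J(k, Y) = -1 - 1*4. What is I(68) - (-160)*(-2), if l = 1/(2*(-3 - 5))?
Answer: -5201/16 ≈ -325.06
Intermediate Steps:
J(k, Y) = -5 (J(k, Y) = -1 - 4 = -5)
l = -1/16 (l = 1/(2*(-8)) = 1/(-16) = -1/16 ≈ -0.062500)
I(K) = -81/16 (I(K) = -5 - 1/16 = -81/16)
I(68) - (-160)*(-2) = -81/16 - (-160)*(-2) = -81/16 - 1*320 = -81/16 - 320 = -5201/16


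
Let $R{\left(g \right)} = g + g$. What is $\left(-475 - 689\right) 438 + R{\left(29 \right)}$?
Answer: $-509774$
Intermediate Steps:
$R{\left(g \right)} = 2 g$
$\left(-475 - 689\right) 438 + R{\left(29 \right)} = \left(-475 - 689\right) 438 + 2 \cdot 29 = \left(-1164\right) 438 + 58 = -509832 + 58 = -509774$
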